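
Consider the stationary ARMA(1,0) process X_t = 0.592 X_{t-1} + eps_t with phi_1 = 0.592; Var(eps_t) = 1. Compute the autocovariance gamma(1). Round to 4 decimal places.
\gamma(1) = 0.9114

Multiply the model equation by X_{t-k} and take expectations. With theta_0 = psi_0 = 1 and psi_j the MA(infinity) weights, this gives
  gamma(k) - sum_i phi_i gamma(k-i) = c_k,
  c_k = sigma^2 * sum_{j=k..q} theta_j psi_{j-k}   (c_k = 0 for k > q),
using gamma(-m) = gamma(m).
Pure AR (q = 0): c_0 = sigma^2 = 1, c_k = 0 for k >= 1.
Equations for k = 0 and k = 1 (AR order 1):
  gamma(0) = phi_1 gamma(1) + c_0
  gamma(1) = phi_1 gamma(0) + c_1
Substituting the second into the first: gamma(0) (1 - phi_1^2) = c_0 + phi_1 c_1, so
  gamma(0) = c_0 / (1 - phi_1^2) = 1 / (1 - (0.592)^2) = 1 / 0.649536 = 1.539561.
  gamma(1) = phi_1 gamma(0) = (0.592)(1.539561) = 0.91142.
Therefore gamma(1) = 0.9114 (to 4 decimal places).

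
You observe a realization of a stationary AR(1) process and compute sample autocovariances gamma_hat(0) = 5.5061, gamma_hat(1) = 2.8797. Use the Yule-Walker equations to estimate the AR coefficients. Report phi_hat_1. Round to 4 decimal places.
\hat\phi_{1} = 0.5230

The Yule-Walker equations for an AR(p) process read, in matrix form,
  Gamma_p phi = r_p,   with   (Gamma_p)_{ij} = gamma(|i - j|),
                       (r_p)_i = gamma(i),   i,j = 1..p.
Substitute the sample gammas (Toeplitz matrix and right-hand side of size 1):
  Gamma_p = [[5.5061]]
  r_p     = [2.8797]
With p = 1 this is the single equation gamma(0) phi_1 = gamma(1):
  phi_hat_1 = gamma(1) / gamma(0) = 2.8797 / 5.5061 = 0.5230.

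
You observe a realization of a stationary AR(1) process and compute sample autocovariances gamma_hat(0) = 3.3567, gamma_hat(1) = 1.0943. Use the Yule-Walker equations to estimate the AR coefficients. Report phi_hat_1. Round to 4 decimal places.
\hat\phi_{1} = 0.3260

The Yule-Walker equations for an AR(p) process read, in matrix form,
  Gamma_p phi = r_p,   with   (Gamma_p)_{ij} = gamma(|i - j|),
                       (r_p)_i = gamma(i),   i,j = 1..p.
Substitute the sample gammas (Toeplitz matrix and right-hand side of size 1):
  Gamma_p = [[3.3567]]
  r_p     = [1.0943]
With p = 1 this is the single equation gamma(0) phi_1 = gamma(1):
  phi_hat_1 = gamma(1) / gamma(0) = 1.0943 / 3.3567 = 0.3260.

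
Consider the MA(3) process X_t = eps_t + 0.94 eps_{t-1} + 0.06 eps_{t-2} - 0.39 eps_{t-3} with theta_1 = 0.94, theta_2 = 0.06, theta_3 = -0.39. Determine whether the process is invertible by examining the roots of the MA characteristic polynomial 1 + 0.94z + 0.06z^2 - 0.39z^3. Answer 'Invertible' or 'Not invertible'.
\text{Invertible}

The MA(q) characteristic polynomial is P(z) = 1 + 0.94z + 0.06z^2 - 0.39z^3.
Invertibility requires all roots to lie outside the unit circle, i.e. |z| > 1 for every root.
Degree 3: look for a simple real root z0 first, then factor out (1 - z/z0) and solve the remaining quadratic.
Testing z0 = 2: P(2) = 1 + (0.94)(2) + (0.06)(2)^2 + (-0.39)(2)^3
  = 1 + (1.88) + (0.24) + (-3.12) = 0.  So z_0 = 2 is a root, |z_0| = 2.
Divide out the factor (1 - 0.5 z) = (1 - z/z0) (since 1/z0 = 0.5):
  P(z) = (1 - 0.5 z)(1 + (1.44) z + (0.78) z^2)
  [check: z-coef 1.44 - (0.5) = 0.94; z^2-coef 0.78 - (0.5)(1.44) = 0.06; z^3-coef -(0.5)(0.78) = -0.39.]
Remaining roots from the quadratic factor 1 + (1.44) z + (0.78) z^2:
  Set 1 + (1.44) z + (0.78) z^2 = 0, i.e. a z^2 + b z + c = 0 with a = 0.78, b = 1.44, c = 1.
  Discriminant D = b^2 - 4ac = (1.44)^2 - 4*(0.78)*1 = 2.0736 - (3.12) = -1.0464.
  D < 0, so the roots are the complex-conjugate pair z = (-b +/- i sqrt(-D)) / (2a) = -0.9231 +/- 0.6557i.
  For a conjugate pair |z|^2 = z * conj(z) = (product of roots) = c/a = 1/(0.78) = 1.282051, so |z| = sqrt(1.282051) = 1.1323 for both roots.
Moduli of all roots: 2.0000, 1.1323, 1.1323.
All moduli strictly greater than 1? Yes.
Verdict: Invertible.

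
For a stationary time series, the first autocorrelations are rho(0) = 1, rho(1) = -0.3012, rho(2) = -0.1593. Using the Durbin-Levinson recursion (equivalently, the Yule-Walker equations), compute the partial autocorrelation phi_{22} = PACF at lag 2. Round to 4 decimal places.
\phi_{22} = -0.2750

The PACF at lag k is phi_{kk}, the last component of the solution
to the Yule-Walker system G_k phi = r_k where
  (G_k)_{ij} = rho(|i - j|), (r_k)_i = rho(i), i,j = 1..k.
Equivalently, Durbin-Levinson gives phi_{kk} iteratively:
  phi_{11} = rho(1)
  phi_{kk} = [rho(k) - sum_{j=1..k-1} phi_{k-1,j} rho(k-j)]
            / [1 - sum_{j=1..k-1} phi_{k-1,j} rho(j)],
  phi_{k,j} = phi_{k-1,j} - phi_{kk} phi_{k-1,k-j},  j = 1..k-1.
Step k = 1:
  phi_11 = rho(1) = -0.3012.
Step k = 2:
  phi_22 = [rho(2) - phi_11 rho(1)] / [1 - phi_11 rho(1)] = [-0.1593 - (-0.3012)(-0.3012)] / [1 - (-0.3012)(-0.3012)]
         = -0.25002144 / 0.90927856 = -0.275.
Therefore phi_{22} = -0.2750.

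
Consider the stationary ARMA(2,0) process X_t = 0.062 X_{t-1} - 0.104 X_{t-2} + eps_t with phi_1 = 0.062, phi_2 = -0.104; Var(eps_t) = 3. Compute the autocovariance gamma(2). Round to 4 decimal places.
\gamma(2) = -0.3058

Multiply the model equation by X_{t-k} and take expectations. With theta_0 = psi_0 = 1 and psi_j the MA(infinity) weights, this gives
  gamma(k) - sum_i phi_i gamma(k-i) = c_k,
  c_k = sigma^2 * sum_{j=k..q} theta_j psi_{j-k}   (c_k = 0 for k > q),
using gamma(-m) = gamma(m).
Pure AR (q = 0): c_0 = sigma^2 = 3, c_k = 0 for k >= 1.
Equations for k = 0, 1, 2 (AR order 2, c_2 = 0):
  (E0) gamma(0) = phi_1 gamma(1) + phi_2 gamma(2) + c_0
  (E1) gamma(1) = phi_1 gamma(0) + phi_2 gamma(1) + c_1
  (E2) gamma(2) = phi_1 gamma(1) + phi_2 gamma(0)
From (E1): gamma(1) = A gamma(0) + B with
  A = phi_1 / (1 - phi_2) = 0.062 / 1.104 = 0.056159,   B = c_1 / (1 - phi_2) = 0 / 1.104 = 0.
Insert (E2) into (E0): gamma(0) (1 - phi_2^2) = phi_1 (1 + phi_2) gamma(1) + c_0.
  phi_1 (1 + phi_2) = (0.062)(0.896) = 0.055552,   1 - phi_2^2 = 0.989184.
Replace gamma(1) by A gamma(0) + B and collect gamma(0):
  gamma(0) [0.989184 - (0.055552)(0.056159)] = c_0 = 3
  gamma(0) * 0.986064 = 3
  gamma(0) = 3 / 0.986064 = 3.042398.
  gamma(1) = A gamma(0) = (0.056159)(3.042398) = 0.170859.
  gamma(2) = phi_1 gamma(1) + phi_2 gamma(0) = (0.062)(0.170859) + (-0.104)(3.042398) = -0.305816.
Therefore gamma(2) = -0.3058 (to 4 decimal places).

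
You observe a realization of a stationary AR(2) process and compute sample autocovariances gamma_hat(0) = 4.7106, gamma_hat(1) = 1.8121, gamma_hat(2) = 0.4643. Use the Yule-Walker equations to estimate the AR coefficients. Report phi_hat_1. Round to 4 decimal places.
\hat\phi_{1} = 0.4070

The Yule-Walker equations for an AR(p) process read, in matrix form,
  Gamma_p phi = r_p,   with   (Gamma_p)_{ij} = gamma(|i - j|),
                       (r_p)_i = gamma(i),   i,j = 1..p.
Substitute the sample gammas (Toeplitz matrix and right-hand side of size 2):
  Gamma_p = [[4.7106, 1.8121], [1.8121, 4.7106]]
  r_p     = [1.8121, 0.4643]
Written out:
  4.7106 phi_1 + 1.8121 phi_2 = 1.8121
  1.8121 phi_1 + 4.7106 phi_2 = 0.4643
Solve by Cramer's rule:
  det = gamma(0)^2 - gamma(1)^2 = (4.7106)^2 - (1.8121)^2 = 22.18975236 - 3.28370641 = 18.90604595
  phi_hat_1 = [gamma(1) gamma(0) - gamma(1) gamma(2)] / det = [(1.8121)(4.7106) - (1.8121)(0.4643)] / 18.90604595 = 7.69472023 / 18.90604595 = 0.407
  phi_hat_2 = [gamma(0) gamma(2) - gamma(1)^2] / det = [(4.7106)(0.4643) - (1.8121)^2] / 18.90604595 = -1.09657483 / 18.90604595 = -0.058
So phi_hat = [0.4070, -0.0580].
Therefore phi_hat_1 = 0.4070.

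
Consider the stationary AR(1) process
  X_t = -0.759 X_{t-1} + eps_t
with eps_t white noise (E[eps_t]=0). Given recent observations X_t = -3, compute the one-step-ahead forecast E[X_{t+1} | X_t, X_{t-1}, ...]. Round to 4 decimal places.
E[X_{t+1} \mid \mathcal F_t] = 2.2770

For an AR(p) model X_t = c + sum_i phi_i X_{t-i} + eps_t, the
one-step-ahead conditional mean is
  E[X_{t+1} | X_t, ...] = c + sum_i phi_i X_{t+1-i}.
Substitute known values:
  E[X_{t+1} | ...] = (-0.759) * (-3)
                   = 2.2770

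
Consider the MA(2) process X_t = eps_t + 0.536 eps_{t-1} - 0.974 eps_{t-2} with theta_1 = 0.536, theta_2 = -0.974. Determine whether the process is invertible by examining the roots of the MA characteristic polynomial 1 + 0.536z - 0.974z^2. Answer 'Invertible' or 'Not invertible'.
\text{Not invertible}

The MA(q) characteristic polynomial is P(z) = 1 + 0.536z - 0.974z^2.
Invertibility requires all roots to lie outside the unit circle, i.e. |z| > 1 for every root.
Set 1 + (0.536) z + (-0.974) z^2 = 0, i.e. a z^2 + b z + c = 0 with a = -0.974, b = 0.536, c = 1.
Discriminant D = b^2 - 4ac = (0.536)^2 - 4*(-0.974)*1 = 0.287296 - (-3.896) = 4.183296.
D >= 0, so the roots are real: z = (-b +/- sqrt(D)) / (2a) = (-0.536 +/- 2.045311) / (-1.948).
  z_1 = (-0.536 + 2.045311) / (-1.948) = -0.7748,   |z_1| = 0.7748.
  z_2 = (-0.536 - 2.045311) / (-1.948) = 1.3251,   |z_2| = 1.3251.
Moduli of all roots: 0.7748, 1.3251.
All moduli strictly greater than 1? No.
Verdict: Not invertible.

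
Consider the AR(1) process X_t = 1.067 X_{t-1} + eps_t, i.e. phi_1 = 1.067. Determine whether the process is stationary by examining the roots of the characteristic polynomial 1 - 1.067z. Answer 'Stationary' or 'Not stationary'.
\text{Not stationary}

The AR(p) characteristic polynomial is P(z) = 1 - 1.067z.
Stationarity requires all roots to lie outside the unit circle, i.e. |z| > 1 for every root.
This is linear in z: 1 + (-1.067) z = 0  =>  z = -1/(-1.067) = 0.937207,  |z| = 0.937207.
Moduli of all roots: 0.9372.
All moduli strictly greater than 1? No.
Verdict: Not stationary.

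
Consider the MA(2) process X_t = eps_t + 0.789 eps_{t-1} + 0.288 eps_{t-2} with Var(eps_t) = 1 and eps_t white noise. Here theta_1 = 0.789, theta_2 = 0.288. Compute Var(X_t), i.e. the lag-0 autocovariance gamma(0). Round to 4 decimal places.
\gamma(0) = 1.7055

For an MA(q) process X_t = eps_t + sum_i theta_i eps_{t-i} with
Var(eps_t) = sigma^2, the variance is
  gamma(0) = sigma^2 * (1 + sum_i theta_i^2).
  sum_i theta_i^2 = (0.789)^2 + (0.288)^2 = 0.622521 + 0.082944 = 0.705465.
  gamma(0) = 1 * (1 + 0.705465) = 1 * 1.705465 = 1.705465, which rounds to 1.7055.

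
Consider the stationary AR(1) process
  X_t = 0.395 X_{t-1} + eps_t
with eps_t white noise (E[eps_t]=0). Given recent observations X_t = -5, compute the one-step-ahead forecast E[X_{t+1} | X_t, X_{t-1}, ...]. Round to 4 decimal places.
E[X_{t+1} \mid \mathcal F_t] = -1.9750

For an AR(p) model X_t = c + sum_i phi_i X_{t-i} + eps_t, the
one-step-ahead conditional mean is
  E[X_{t+1} | X_t, ...] = c + sum_i phi_i X_{t+1-i}.
Substitute known values:
  E[X_{t+1} | ...] = (0.395) * (-5)
                   = -1.9750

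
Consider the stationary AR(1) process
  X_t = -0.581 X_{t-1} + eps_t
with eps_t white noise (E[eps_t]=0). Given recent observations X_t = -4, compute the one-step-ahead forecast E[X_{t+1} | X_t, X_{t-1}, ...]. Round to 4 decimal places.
E[X_{t+1} \mid \mathcal F_t] = 2.3240

For an AR(p) model X_t = c + sum_i phi_i X_{t-i} + eps_t, the
one-step-ahead conditional mean is
  E[X_{t+1} | X_t, ...] = c + sum_i phi_i X_{t+1-i}.
Substitute known values:
  E[X_{t+1} | ...] = (-0.581) * (-4)
                   = 2.3240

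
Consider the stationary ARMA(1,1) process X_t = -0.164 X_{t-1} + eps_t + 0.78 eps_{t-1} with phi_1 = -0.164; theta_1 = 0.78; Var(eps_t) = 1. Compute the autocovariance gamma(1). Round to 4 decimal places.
\gamma(1) = 0.5520

Multiply the model equation by X_{t-k} and take expectations. With theta_0 = psi_0 = 1 and psi_j the MA(infinity) weights, this gives
  gamma(k) - sum_i phi_i gamma(k-i) = c_k,
  c_k = sigma^2 * sum_{j=k..q} theta_j psi_{j-k}   (c_k = 0 for k > q),
using gamma(-m) = gamma(m).
psi-weights needed (psi_j = theta_j + sum_i phi_i psi_{j-i}):
  psi_1 = theta_1 + phi_1 = 0.78 + (-0.164) = 0.616
Right-hand sides:
  c_0 = sigma^2 (1 + theta_1 psi_1) = 1 * (1 + (0.78)(0.616)) = 1 * 1.48048 = 1.48048
  c_1 = sigma^2 theta_1 = 1 * (0.78) = 0.78
  c_2 = 0
Equations for k = 0 and k = 1 (AR order 1):
  gamma(0) = phi_1 gamma(1) + c_0
  gamma(1) = phi_1 gamma(0) + c_1
Substituting the second into the first: gamma(0) (1 - phi_1^2) = c_0 + phi_1 c_1, so
  gamma(0) = (c_0 + phi_1 c_1) / (1 - phi_1^2) = (1.48048 + (-0.164)(0.78)) / (1 - (-0.164)^2) = 1.35256 / 0.973104 = 1.389944.
  gamma(1) = phi_1 gamma(0) + c_1 = (-0.164)(1.389944) + (0.78) = 0.552049.
Therefore gamma(1) = 0.5520 (to 4 decimal places).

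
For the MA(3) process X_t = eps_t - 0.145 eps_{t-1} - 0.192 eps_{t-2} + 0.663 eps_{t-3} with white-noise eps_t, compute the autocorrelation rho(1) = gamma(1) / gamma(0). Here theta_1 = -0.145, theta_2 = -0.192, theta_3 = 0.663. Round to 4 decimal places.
\rho(1) = -0.1632

For an MA(q) process with theta_0 = 1, the autocovariance is
  gamma(k) = sigma^2 * sum_{i=0..q-k} theta_i * theta_{i+k},
and rho(k) = gamma(k) / gamma(0). Sigma^2 cancels.
  numerator   = (1)*(-0.145) + (-0.145)*(-0.192) + (-0.192)*(0.663) = -0.244456.
  denominator = (1)^2 + (-0.145)^2 + (-0.192)^2 + (0.663)^2 = 1.497458.
  rho(1) = -0.244456 / 1.497458 = -0.1632.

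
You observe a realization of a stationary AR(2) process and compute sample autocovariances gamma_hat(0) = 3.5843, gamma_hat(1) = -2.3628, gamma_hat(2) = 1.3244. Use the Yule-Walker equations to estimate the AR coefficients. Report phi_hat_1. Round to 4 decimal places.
\hat\phi_{1} = -0.7351

The Yule-Walker equations for an AR(p) process read, in matrix form,
  Gamma_p phi = r_p,   with   (Gamma_p)_{ij} = gamma(|i - j|),
                       (r_p)_i = gamma(i),   i,j = 1..p.
Substitute the sample gammas (Toeplitz matrix and right-hand side of size 2):
  Gamma_p = [[3.5843, -2.3628], [-2.3628, 3.5843]]
  r_p     = [-2.3628, 1.3244]
Written out:
  3.5843 phi_1 - 2.3628 phi_2 = -2.3628
  -2.3628 phi_1 + 3.5843 phi_2 = 1.3244
Solve by Cramer's rule:
  det = gamma(0)^2 - gamma(1)^2 = (3.5843)^2 - (-2.3628)^2 = 12.84720649 - 5.58282384 = 7.26438265
  phi_hat_1 = [gamma(1) gamma(0) - gamma(1) gamma(2)] / det = [(-2.3628)(3.5843) - (-2.3628)(1.3244)] / 7.26438265 = -5.33969172 / 7.26438265 = -0.7351
  phi_hat_2 = [gamma(0) gamma(2) - gamma(1)^2] / det = [(3.5843)(1.3244) - (-2.3628)^2] / 7.26438265 = -0.83577692 / 7.26438265 = -0.1151
So phi_hat = [-0.7351, -0.1151].
Therefore phi_hat_1 = -0.7351.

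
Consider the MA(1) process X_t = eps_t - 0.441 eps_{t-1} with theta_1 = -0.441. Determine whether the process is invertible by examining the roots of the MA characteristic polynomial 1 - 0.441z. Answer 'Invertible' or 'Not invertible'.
\text{Invertible}

The MA(q) characteristic polynomial is P(z) = 1 - 0.441z.
Invertibility requires all roots to lie outside the unit circle, i.e. |z| > 1 for every root.
This is linear in z: 1 + (-0.441) z = 0  =>  z = -1/(-0.441) = 2.267574,  |z| = 2.267574.
Moduli of all roots: 2.2676.
All moduli strictly greater than 1? Yes.
Verdict: Invertible.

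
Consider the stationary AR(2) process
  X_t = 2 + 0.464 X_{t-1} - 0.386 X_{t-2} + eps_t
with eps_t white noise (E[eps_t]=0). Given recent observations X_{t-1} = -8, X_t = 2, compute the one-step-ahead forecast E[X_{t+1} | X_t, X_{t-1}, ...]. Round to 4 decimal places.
E[X_{t+1} \mid \mathcal F_t] = 6.0160

For an AR(p) model X_t = c + sum_i phi_i X_{t-i} + eps_t, the
one-step-ahead conditional mean is
  E[X_{t+1} | X_t, ...] = c + sum_i phi_i X_{t+1-i}.
Substitute known values:
  E[X_{t+1} | ...] = 2 + (0.464) * (2) + (-0.386) * (-8)
                   = 6.0160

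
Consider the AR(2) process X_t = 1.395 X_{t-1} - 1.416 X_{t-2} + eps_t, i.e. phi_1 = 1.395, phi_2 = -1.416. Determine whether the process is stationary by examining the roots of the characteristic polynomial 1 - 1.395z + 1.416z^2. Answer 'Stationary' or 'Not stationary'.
\text{Not stationary}

The AR(p) characteristic polynomial is P(z) = 1 - 1.395z + 1.416z^2.
Stationarity requires all roots to lie outside the unit circle, i.e. |z| > 1 for every root.
Set 1 + (-1.395) z + (1.416) z^2 = 0, i.e. a z^2 + b z + c = 0 with a = 1.416, b = -1.395, c = 1.
Discriminant D = b^2 - 4ac = (-1.395)^2 - 4*(1.416)*1 = 1.946025 - (5.664) = -3.717975.
D < 0, so the roots are the complex-conjugate pair z = (-b +/- i sqrt(-D)) / (2a) = 0.4926 +/- 0.6809i.
For a conjugate pair |z|^2 = z * conj(z) = (product of roots) = c/a = 1/(1.416) = 0.706215, so |z| = sqrt(0.706215) = 0.8404 for both roots.
Moduli of all roots: 0.8404, 0.8404.
All moduli strictly greater than 1? No.
Verdict: Not stationary.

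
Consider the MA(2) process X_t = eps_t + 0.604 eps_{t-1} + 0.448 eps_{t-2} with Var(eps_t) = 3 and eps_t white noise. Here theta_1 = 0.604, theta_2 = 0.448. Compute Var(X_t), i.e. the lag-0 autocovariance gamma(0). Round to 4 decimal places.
\gamma(0) = 4.6966

For an MA(q) process X_t = eps_t + sum_i theta_i eps_{t-i} with
Var(eps_t) = sigma^2, the variance is
  gamma(0) = sigma^2 * (1 + sum_i theta_i^2).
  sum_i theta_i^2 = (0.604)^2 + (0.448)^2 = 0.364816 + 0.200704 = 0.56552.
  gamma(0) = 3 * (1 + 0.56552) = 3 * 1.56552 = 4.69656, which rounds to 4.6966.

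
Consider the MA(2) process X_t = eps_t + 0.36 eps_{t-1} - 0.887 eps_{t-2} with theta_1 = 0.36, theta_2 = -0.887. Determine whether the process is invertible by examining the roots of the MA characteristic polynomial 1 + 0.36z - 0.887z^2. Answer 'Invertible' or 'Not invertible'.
\text{Not invertible}

The MA(q) characteristic polynomial is P(z) = 1 + 0.36z - 0.887z^2.
Invertibility requires all roots to lie outside the unit circle, i.e. |z| > 1 for every root.
Set 1 + (0.36) z + (-0.887) z^2 = 0, i.e. a z^2 + b z + c = 0 with a = -0.887, b = 0.36, c = 1.
Discriminant D = b^2 - 4ac = (0.36)^2 - 4*(-0.887)*1 = 0.1296 - (-3.548) = 3.6776.
D >= 0, so the roots are real: z = (-b +/- sqrt(D)) / (2a) = (-0.36 +/- 1.917707) / (-1.774).
  z_1 = (-0.36 + 1.917707) / (-1.774) = -0.8781,   |z_1| = 0.8781.
  z_2 = (-0.36 - 1.917707) / (-1.774) = 1.2839,   |z_2| = 1.2839.
Moduli of all roots: 0.8781, 1.2839.
All moduli strictly greater than 1? No.
Verdict: Not invertible.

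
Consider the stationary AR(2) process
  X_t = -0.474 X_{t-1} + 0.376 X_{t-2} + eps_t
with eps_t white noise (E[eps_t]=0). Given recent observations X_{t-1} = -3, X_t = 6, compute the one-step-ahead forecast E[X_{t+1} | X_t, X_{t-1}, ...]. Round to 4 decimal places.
E[X_{t+1} \mid \mathcal F_t] = -3.9720

For an AR(p) model X_t = c + sum_i phi_i X_{t-i} + eps_t, the
one-step-ahead conditional mean is
  E[X_{t+1} | X_t, ...] = c + sum_i phi_i X_{t+1-i}.
Substitute known values:
  E[X_{t+1} | ...] = (-0.474) * (6) + (0.376) * (-3)
                   = -3.9720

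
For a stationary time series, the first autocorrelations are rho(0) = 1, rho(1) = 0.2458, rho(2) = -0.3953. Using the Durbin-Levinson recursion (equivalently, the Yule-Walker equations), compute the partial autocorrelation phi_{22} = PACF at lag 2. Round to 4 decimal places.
\phi_{22} = -0.4850

The PACF at lag k is phi_{kk}, the last component of the solution
to the Yule-Walker system G_k phi = r_k where
  (G_k)_{ij} = rho(|i - j|), (r_k)_i = rho(i), i,j = 1..k.
Equivalently, Durbin-Levinson gives phi_{kk} iteratively:
  phi_{11} = rho(1)
  phi_{kk} = [rho(k) - sum_{j=1..k-1} phi_{k-1,j} rho(k-j)]
            / [1 - sum_{j=1..k-1} phi_{k-1,j} rho(j)],
  phi_{k,j} = phi_{k-1,j} - phi_{kk} phi_{k-1,k-j},  j = 1..k-1.
Step k = 1:
  phi_11 = rho(1) = 0.2458.
Step k = 2:
  phi_22 = [rho(2) - phi_11 rho(1)] / [1 - phi_11 rho(1)] = [-0.3953 - (0.2458)(0.2458)] / [1 - (0.2458)(0.2458)]
         = -0.45571764 / 0.93958236 = -0.485.
Therefore phi_{22} = -0.4850.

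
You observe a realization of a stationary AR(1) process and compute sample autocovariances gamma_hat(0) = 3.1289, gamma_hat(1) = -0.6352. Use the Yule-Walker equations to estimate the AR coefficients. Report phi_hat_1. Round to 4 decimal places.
\hat\phi_{1} = -0.2030

The Yule-Walker equations for an AR(p) process read, in matrix form,
  Gamma_p phi = r_p,   with   (Gamma_p)_{ij} = gamma(|i - j|),
                       (r_p)_i = gamma(i),   i,j = 1..p.
Substitute the sample gammas (Toeplitz matrix and right-hand side of size 1):
  Gamma_p = [[3.1289]]
  r_p     = [-0.6352]
With p = 1 this is the single equation gamma(0) phi_1 = gamma(1):
  phi_hat_1 = gamma(1) / gamma(0) = -0.6352 / 3.1289 = -0.2030.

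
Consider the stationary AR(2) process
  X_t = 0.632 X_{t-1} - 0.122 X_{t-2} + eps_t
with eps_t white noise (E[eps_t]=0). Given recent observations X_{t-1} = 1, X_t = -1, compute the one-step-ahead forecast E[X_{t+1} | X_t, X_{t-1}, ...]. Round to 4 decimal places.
E[X_{t+1} \mid \mathcal F_t] = -0.7540

For an AR(p) model X_t = c + sum_i phi_i X_{t-i} + eps_t, the
one-step-ahead conditional mean is
  E[X_{t+1} | X_t, ...] = c + sum_i phi_i X_{t+1-i}.
Substitute known values:
  E[X_{t+1} | ...] = (0.632) * (-1) + (-0.122) * (1)
                   = -0.7540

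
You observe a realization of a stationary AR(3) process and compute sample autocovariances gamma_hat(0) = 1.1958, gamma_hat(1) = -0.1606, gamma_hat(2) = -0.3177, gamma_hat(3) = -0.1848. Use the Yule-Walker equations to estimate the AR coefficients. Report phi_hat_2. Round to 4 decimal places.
\hat\phi_{2} = -0.3350

The Yule-Walker equations for an AR(p) process read, in matrix form,
  Gamma_p phi = r_p,   with   (Gamma_p)_{ij} = gamma(|i - j|),
                       (r_p)_i = gamma(i),   i,j = 1..p.
Substitute the sample gammas (Toeplitz matrix and right-hand side of size 3):
  Gamma_p = [[1.1958, -0.1606, -0.3177], [-0.1606, 1.1958, -0.1606], [-0.3177, -0.1606, 1.1958]]
  r_p     = [-0.1606, -0.3177, -0.1848]
Written out (R1..R3):
  (R1) 1.1958 phi_1 - 0.1606 phi_2 - 0.3177 phi_3 = -0.1606
  (R2) -0.1606 phi_1 + 1.1958 phi_2 - 0.1606 phi_3 = -0.3177
  (R3) -0.3177 phi_1 - 0.1606 phi_2 + 1.1958 phi_3 = -0.1848
Gaussian elimination:
  R2 <- R2 - (-0.1606/1.1958) R1 = R2 - (-0.134303) R1:  1.174231 phi_2 - 0.203268 phi_3 = -0.339269
  R3 <- R3 - (-0.3177/1.1958) R1 = R3 - (-0.26568) R1:  -0.203268 phi_2 + 1.111394 phi_3 = -0.227468
  R3 <- R3 - (-0.203268/1.174231) R2 = R3 - (-0.173108) R2:  1.076206 phi_3 = -0.286198
Back-substitution:
  phi_hat_3 = -0.286198 / 1.076206 = -0.265933
  phi_hat_2 = (-0.339269 - (-0.203268)(-0.265933)) / 1.174231 = -0.334964
  phi_hat_1 = (-0.1606 - (-0.1606)(-0.334964) - (-0.3177)(-0.265933)) / 1.1958 = -0.249943
So phi_hat = [-0.2499, -0.3350, -0.2659].
Therefore phi_hat_2 = -0.3350.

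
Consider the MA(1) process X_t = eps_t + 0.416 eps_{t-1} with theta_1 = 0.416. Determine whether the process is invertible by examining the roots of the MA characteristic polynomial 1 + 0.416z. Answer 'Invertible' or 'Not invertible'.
\text{Invertible}

The MA(q) characteristic polynomial is P(z) = 1 + 0.416z.
Invertibility requires all roots to lie outside the unit circle, i.e. |z| > 1 for every root.
This is linear in z: 1 + (0.416) z = 0  =>  z = -1/(0.416) = -2.403846,  |z| = 2.403846.
Moduli of all roots: 2.4038.
All moduli strictly greater than 1? Yes.
Verdict: Invertible.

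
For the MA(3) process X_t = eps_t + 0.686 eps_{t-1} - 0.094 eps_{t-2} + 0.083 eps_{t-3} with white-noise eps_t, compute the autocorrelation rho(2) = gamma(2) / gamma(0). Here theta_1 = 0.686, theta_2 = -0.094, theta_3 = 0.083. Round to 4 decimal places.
\rho(2) = -0.0249

For an MA(q) process with theta_0 = 1, the autocovariance is
  gamma(k) = sigma^2 * sum_{i=0..q-k} theta_i * theta_{i+k},
and rho(k) = gamma(k) / gamma(0). Sigma^2 cancels.
  numerator   = (1)*(-0.094) + (0.686)*(0.083) = -0.037062.
  denominator = (1)^2 + (0.686)^2 + (-0.094)^2 + (0.083)^2 = 1.486321.
  rho(2) = -0.037062 / 1.486321 = -0.0249.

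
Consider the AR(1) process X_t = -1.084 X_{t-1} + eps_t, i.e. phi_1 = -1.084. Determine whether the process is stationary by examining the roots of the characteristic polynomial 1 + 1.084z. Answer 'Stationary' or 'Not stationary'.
\text{Not stationary}

The AR(p) characteristic polynomial is P(z) = 1 + 1.084z.
Stationarity requires all roots to lie outside the unit circle, i.e. |z| > 1 for every root.
This is linear in z: 1 + (1.084) z = 0  =>  z = -1/(1.084) = -0.922509,  |z| = 0.922509.
Moduli of all roots: 0.9225.
All moduli strictly greater than 1? No.
Verdict: Not stationary.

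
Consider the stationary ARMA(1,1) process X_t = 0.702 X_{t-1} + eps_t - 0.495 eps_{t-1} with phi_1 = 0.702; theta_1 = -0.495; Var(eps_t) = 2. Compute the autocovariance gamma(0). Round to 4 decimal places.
\gamma(0) = 2.1690

Multiply the model equation by X_{t-k} and take expectations. With theta_0 = psi_0 = 1 and psi_j the MA(infinity) weights, this gives
  gamma(k) - sum_i phi_i gamma(k-i) = c_k,
  c_k = sigma^2 * sum_{j=k..q} theta_j psi_{j-k}   (c_k = 0 for k > q),
using gamma(-m) = gamma(m).
psi-weights needed (psi_j = theta_j + sum_i phi_i psi_{j-i}):
  psi_1 = theta_1 + phi_1 = -0.495 + (0.702) = 0.207
Right-hand sides:
  c_0 = sigma^2 (1 + theta_1 psi_1) = 2 * (1 + (-0.495)(0.207)) = 2 * 0.897535 = 1.79507
  c_1 = sigma^2 theta_1 = 2 * (-0.495) = -0.99
  c_2 = 0
Equations for k = 0 and k = 1 (AR order 1):
  gamma(0) = phi_1 gamma(1) + c_0
  gamma(1) = phi_1 gamma(0) + c_1
Substituting the second into the first: gamma(0) (1 - phi_1^2) = c_0 + phi_1 c_1, so
  gamma(0) = (c_0 + phi_1 c_1) / (1 - phi_1^2) = (1.79507 + (0.702)(-0.99)) / (1 - (0.702)^2) = 1.10009 / 0.507196 = 2.168964.
Therefore gamma(0) = 2.1690 (to 4 decimal places).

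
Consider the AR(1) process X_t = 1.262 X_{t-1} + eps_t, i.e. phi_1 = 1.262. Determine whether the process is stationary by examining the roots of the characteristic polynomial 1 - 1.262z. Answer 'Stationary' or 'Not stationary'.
\text{Not stationary}

The AR(p) characteristic polynomial is P(z) = 1 - 1.262z.
Stationarity requires all roots to lie outside the unit circle, i.e. |z| > 1 for every root.
This is linear in z: 1 + (-1.262) z = 0  =>  z = -1/(-1.262) = 0.792393,  |z| = 0.792393.
Moduli of all roots: 0.7924.
All moduli strictly greater than 1? No.
Verdict: Not stationary.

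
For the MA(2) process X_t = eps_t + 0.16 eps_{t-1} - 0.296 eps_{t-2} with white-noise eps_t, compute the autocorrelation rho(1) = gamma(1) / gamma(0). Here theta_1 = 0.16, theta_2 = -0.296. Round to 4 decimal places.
\rho(1) = 0.1012

For an MA(q) process with theta_0 = 1, the autocovariance is
  gamma(k) = sigma^2 * sum_{i=0..q-k} theta_i * theta_{i+k},
and rho(k) = gamma(k) / gamma(0). Sigma^2 cancels.
  numerator   = (1)*(0.16) + (0.16)*(-0.296) = 0.11264.
  denominator = (1)^2 + (0.16)^2 + (-0.296)^2 = 1.113216.
  rho(1) = 0.11264 / 1.113216 = 0.1012.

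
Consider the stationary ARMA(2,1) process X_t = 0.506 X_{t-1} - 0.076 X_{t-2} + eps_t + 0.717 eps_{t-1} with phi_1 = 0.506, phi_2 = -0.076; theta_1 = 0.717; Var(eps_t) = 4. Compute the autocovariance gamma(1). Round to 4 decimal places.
\gamma(1) = 7.9815

Multiply the model equation by X_{t-k} and take expectations. With theta_0 = psi_0 = 1 and psi_j the MA(infinity) weights, this gives
  gamma(k) - sum_i phi_i gamma(k-i) = c_k,
  c_k = sigma^2 * sum_{j=k..q} theta_j psi_{j-k}   (c_k = 0 for k > q),
using gamma(-m) = gamma(m).
psi-weights needed (psi_j = theta_j + sum_i phi_i psi_{j-i}):
  psi_1 = theta_1 + phi_1 = 0.717 + (0.506) = 1.223
Right-hand sides:
  c_0 = sigma^2 (1 + theta_1 psi_1) = 4 * (1 + (0.717)(1.223)) = 4 * 1.876891 = 7.507564
  c_1 = sigma^2 theta_1 = 4 * (0.717) = 2.868
  c_2 = 0
Equations for k = 0, 1, 2 (AR order 2, c_2 = 0):
  (E0) gamma(0) = phi_1 gamma(1) + phi_2 gamma(2) + c_0
  (E1) gamma(1) = phi_1 gamma(0) + phi_2 gamma(1) + c_1
  (E2) gamma(2) = phi_1 gamma(1) + phi_2 gamma(0)
From (E1): gamma(1) = A gamma(0) + B with
  A = phi_1 / (1 - phi_2) = 0.506 / 1.076 = 0.47026,   B = c_1 / (1 - phi_2) = 2.868 / 1.076 = 2.665428.
Insert (E2) into (E0): gamma(0) (1 - phi_2^2) = phi_1 (1 + phi_2) gamma(1) + c_0.
  phi_1 (1 + phi_2) = (0.506)(0.924) = 0.467544,   1 - phi_2^2 = 0.994224.
Replace gamma(1) by A gamma(0) + B and collect gamma(0):
  gamma(0) [0.994224 - (0.467544)(0.47026)] = (0.467544)(2.665428) + 7.507564
  gamma(0) * 0.774357 = 8.753769
  gamma(0) = 8.753769 / 0.774357 = 11.30457.
  gamma(1) = A gamma(0) + B = (0.47026)(11.30457) + (2.665428) = 7.981517.
Therefore gamma(1) = 7.9815 (to 4 decimal places).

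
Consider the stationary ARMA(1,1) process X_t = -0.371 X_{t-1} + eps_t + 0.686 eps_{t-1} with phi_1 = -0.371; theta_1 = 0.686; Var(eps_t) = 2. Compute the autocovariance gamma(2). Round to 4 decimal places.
\gamma(2) = -0.2021

Multiply the model equation by X_{t-k} and take expectations. With theta_0 = psi_0 = 1 and psi_j the MA(infinity) weights, this gives
  gamma(k) - sum_i phi_i gamma(k-i) = c_k,
  c_k = sigma^2 * sum_{j=k..q} theta_j psi_{j-k}   (c_k = 0 for k > q),
using gamma(-m) = gamma(m).
psi-weights needed (psi_j = theta_j + sum_i phi_i psi_{j-i}):
  psi_1 = theta_1 + phi_1 = 0.686 + (-0.371) = 0.315
Right-hand sides:
  c_0 = sigma^2 (1 + theta_1 psi_1) = 2 * (1 + (0.686)(0.315)) = 2 * 1.21609 = 2.43218
  c_1 = sigma^2 theta_1 = 2 * (0.686) = 1.372
  c_2 = 0
Equations for k = 0 and k = 1 (AR order 1):
  gamma(0) = phi_1 gamma(1) + c_0
  gamma(1) = phi_1 gamma(0) + c_1
Substituting the second into the first: gamma(0) (1 - phi_1^2) = c_0 + phi_1 c_1, so
  gamma(0) = (c_0 + phi_1 c_1) / (1 - phi_1^2) = (2.43218 + (-0.371)(1.372)) / (1 - (-0.371)^2) = 1.923168 / 0.862359 = 2.230125.
  gamma(1) = phi_1 gamma(0) + c_1 = (-0.371)(2.230125) + (1.372) = 0.544624.
For k = 2 (> q): gamma(2) = phi_1 gamma(1) = (-0.371)(0.544624) = -0.202055.
Therefore gamma(2) = -0.2021 (to 4 decimal places).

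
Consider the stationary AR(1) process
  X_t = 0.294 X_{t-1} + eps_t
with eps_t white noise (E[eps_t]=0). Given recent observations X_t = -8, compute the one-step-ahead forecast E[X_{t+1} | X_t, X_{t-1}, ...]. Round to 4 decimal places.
E[X_{t+1} \mid \mathcal F_t] = -2.3520

For an AR(p) model X_t = c + sum_i phi_i X_{t-i} + eps_t, the
one-step-ahead conditional mean is
  E[X_{t+1} | X_t, ...] = c + sum_i phi_i X_{t+1-i}.
Substitute known values:
  E[X_{t+1} | ...] = (0.294) * (-8)
                   = -2.3520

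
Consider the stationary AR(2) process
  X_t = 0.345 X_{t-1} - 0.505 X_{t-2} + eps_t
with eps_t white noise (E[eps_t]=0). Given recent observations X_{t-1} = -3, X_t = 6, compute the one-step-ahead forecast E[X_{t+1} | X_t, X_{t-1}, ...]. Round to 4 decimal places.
E[X_{t+1} \mid \mathcal F_t] = 3.5850

For an AR(p) model X_t = c + sum_i phi_i X_{t-i} + eps_t, the
one-step-ahead conditional mean is
  E[X_{t+1} | X_t, ...] = c + sum_i phi_i X_{t+1-i}.
Substitute known values:
  E[X_{t+1} | ...] = (0.345) * (6) + (-0.505) * (-3)
                   = 3.5850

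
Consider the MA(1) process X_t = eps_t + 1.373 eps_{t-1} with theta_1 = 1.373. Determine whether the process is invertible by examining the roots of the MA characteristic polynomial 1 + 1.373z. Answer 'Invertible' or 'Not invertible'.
\text{Not invertible}

The MA(q) characteristic polynomial is P(z) = 1 + 1.373z.
Invertibility requires all roots to lie outside the unit circle, i.e. |z| > 1 for every root.
This is linear in z: 1 + (1.373) z = 0  =>  z = -1/(1.373) = -0.728332,  |z| = 0.728332.
Moduli of all roots: 0.7283.
All moduli strictly greater than 1? No.
Verdict: Not invertible.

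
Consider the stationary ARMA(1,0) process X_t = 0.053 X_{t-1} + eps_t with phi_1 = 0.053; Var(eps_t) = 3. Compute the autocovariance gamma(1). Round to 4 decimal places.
\gamma(1) = 0.1594

Multiply the model equation by X_{t-k} and take expectations. With theta_0 = psi_0 = 1 and psi_j the MA(infinity) weights, this gives
  gamma(k) - sum_i phi_i gamma(k-i) = c_k,
  c_k = sigma^2 * sum_{j=k..q} theta_j psi_{j-k}   (c_k = 0 for k > q),
using gamma(-m) = gamma(m).
Pure AR (q = 0): c_0 = sigma^2 = 3, c_k = 0 for k >= 1.
Equations for k = 0 and k = 1 (AR order 1):
  gamma(0) = phi_1 gamma(1) + c_0
  gamma(1) = phi_1 gamma(0) + c_1
Substituting the second into the first: gamma(0) (1 - phi_1^2) = c_0 + phi_1 c_1, so
  gamma(0) = c_0 / (1 - phi_1^2) = 3 / (1 - (0.053)^2) = 3 / 0.997191 = 3.008451.
  gamma(1) = phi_1 gamma(0) = (0.053)(3.008451) = 0.159448.
Therefore gamma(1) = 0.1594 (to 4 decimal places).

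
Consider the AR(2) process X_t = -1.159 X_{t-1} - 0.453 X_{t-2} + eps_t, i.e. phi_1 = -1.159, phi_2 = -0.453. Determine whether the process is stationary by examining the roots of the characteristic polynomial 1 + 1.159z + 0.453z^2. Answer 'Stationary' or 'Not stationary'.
\text{Stationary}

The AR(p) characteristic polynomial is P(z) = 1 + 1.159z + 0.453z^2.
Stationarity requires all roots to lie outside the unit circle, i.e. |z| > 1 for every root.
Set 1 + (1.159) z + (0.453) z^2 = 0, i.e. a z^2 + b z + c = 0 with a = 0.453, b = 1.159, c = 1.
Discriminant D = b^2 - 4ac = (1.159)^2 - 4*(0.453)*1 = 1.343281 - (1.812) = -0.468719.
D < 0, so the roots are the complex-conjugate pair z = (-b +/- i sqrt(-D)) / (2a) = -1.2792 +/- 0.7557i.
For a conjugate pair |z|^2 = z * conj(z) = (product of roots) = c/a = 1/(0.453) = 2.207506, so |z| = sqrt(2.207506) = 1.4858 for both roots.
Moduli of all roots: 1.4858, 1.4858.
All moduli strictly greater than 1? Yes.
Verdict: Stationary.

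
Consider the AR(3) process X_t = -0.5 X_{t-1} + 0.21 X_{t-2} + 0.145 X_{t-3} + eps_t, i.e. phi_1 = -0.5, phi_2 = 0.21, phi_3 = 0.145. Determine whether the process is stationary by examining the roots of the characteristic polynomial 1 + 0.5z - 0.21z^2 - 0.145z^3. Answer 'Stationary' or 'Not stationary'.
\text{Stationary}

The AR(p) characteristic polynomial is P(z) = 1 + 0.5z - 0.21z^2 - 0.145z^3.
Stationarity requires all roots to lie outside the unit circle, i.e. |z| > 1 for every root.
Degree 3: look for a simple real root z0 first, then factor out (1 - z/z0) and solve the remaining quadratic.
Testing z0 = 2: P(2) = 1 + (0.5)(2) + (-0.21)(2)^2 + (-0.145)(2)^3
  = 1 + (1) + (-0.84) + (-1.16) = 0.  So z_0 = 2 is a root, |z_0| = 2.
Divide out the factor (1 - 0.5 z) = (1 - z/z0) (since 1/z0 = 0.5):
  P(z) = (1 - 0.5 z)(1 + (1) z + (0.29) z^2)
  [check: z-coef 1 - (0.5) = 0.5; z^2-coef 0.29 - (0.5)(1) = -0.21; z^3-coef -(0.5)(0.29) = -0.145.]
Remaining roots from the quadratic factor 1 + (1) z + (0.29) z^2:
  Set 1 + (1) z + (0.29) z^2 = 0, i.e. a z^2 + b z + c = 0 with a = 0.29, b = 1, c = 1.
  Discriminant D = b^2 - 4ac = (1)^2 - 4*(0.29)*1 = 1 - (1.16) = -0.16.
  D < 0, so the roots are the complex-conjugate pair z = (-b +/- i sqrt(-D)) / (2a) = -1.7241 +/- 0.6897i.
  For a conjugate pair |z|^2 = z * conj(z) = (product of roots) = c/a = 1/(0.29) = 3.448276, so |z| = sqrt(3.448276) = 1.857 for both roots.
Moduli of all roots: 2.0000, 1.8570, 1.8570.
All moduli strictly greater than 1? Yes.
Verdict: Stationary.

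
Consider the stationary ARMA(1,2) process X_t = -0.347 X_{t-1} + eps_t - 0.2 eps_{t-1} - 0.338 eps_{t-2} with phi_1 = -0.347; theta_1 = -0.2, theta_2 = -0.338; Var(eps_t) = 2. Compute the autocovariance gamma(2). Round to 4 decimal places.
\gamma(2) = -0.3466

Multiply the model equation by X_{t-k} and take expectations. With theta_0 = psi_0 = 1 and psi_j the MA(infinity) weights, this gives
  gamma(k) - sum_i phi_i gamma(k-i) = c_k,
  c_k = sigma^2 * sum_{j=k..q} theta_j psi_{j-k}   (c_k = 0 for k > q),
using gamma(-m) = gamma(m).
psi-weights needed (psi_j = theta_j + sum_i phi_i psi_{j-i}):
  psi_1 = theta_1 + phi_1 = -0.2 + (-0.347) = -0.547
  psi_2 = theta_2 + phi_1 psi_1 = -0.338 + (-0.347)(-0.547) = -0.148191
Right-hand sides:
  c_0 = sigma^2 (1 + theta_1 psi_1 + theta_2 psi_2) = 2 * (1 + (-0.2)(-0.547) + (-0.338)(-0.148191)) = 2 * 1.159489 = 2.318977
  c_1 = sigma^2 (theta_1 + theta_2 psi_1) = 2 * (-0.2 + (-0.338)(-0.547)) = -0.030228
  c_2 = sigma^2 theta_2 = 2 * (-0.338) = -0.676
Equations for k = 0 and k = 1 (AR order 1):
  gamma(0) = phi_1 gamma(1) + c_0
  gamma(1) = phi_1 gamma(0) + c_1
Substituting the second into the first: gamma(0) (1 - phi_1^2) = c_0 + phi_1 c_1, so
  gamma(0) = (c_0 + phi_1 c_1) / (1 - phi_1^2) = (2.318977 + (-0.347)(-0.030228)) / (1 - (-0.347)^2) = 2.329466 / 0.879591 = 2.648352.
  gamma(1) = phi_1 gamma(0) + c_1 = (-0.347)(2.648352) + (-0.030228) = -0.949206.
For k = 2: gamma(2) = phi_1 gamma(1) + c_2
  = (-0.347)(-0.949206) + (-0.676) = -0.346626.
Therefore gamma(2) = -0.3466 (to 4 decimal places).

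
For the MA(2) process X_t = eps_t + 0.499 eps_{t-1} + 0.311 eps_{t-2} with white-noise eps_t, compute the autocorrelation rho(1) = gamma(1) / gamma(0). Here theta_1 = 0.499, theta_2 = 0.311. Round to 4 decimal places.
\rho(1) = 0.4861

For an MA(q) process with theta_0 = 1, the autocovariance is
  gamma(k) = sigma^2 * sum_{i=0..q-k} theta_i * theta_{i+k},
and rho(k) = gamma(k) / gamma(0). Sigma^2 cancels.
  numerator   = (1)*(0.499) + (0.499)*(0.311) = 0.654189.
  denominator = (1)^2 + (0.499)^2 + (0.311)^2 = 1.345722.
  rho(1) = 0.654189 / 1.345722 = 0.4861.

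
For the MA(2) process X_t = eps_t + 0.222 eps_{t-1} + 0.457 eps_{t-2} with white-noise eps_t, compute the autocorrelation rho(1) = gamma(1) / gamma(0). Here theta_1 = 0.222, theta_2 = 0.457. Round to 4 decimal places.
\rho(1) = 0.2571

For an MA(q) process with theta_0 = 1, the autocovariance is
  gamma(k) = sigma^2 * sum_{i=0..q-k} theta_i * theta_{i+k},
and rho(k) = gamma(k) / gamma(0). Sigma^2 cancels.
  numerator   = (1)*(0.222) + (0.222)*(0.457) = 0.323454.
  denominator = (1)^2 + (0.222)^2 + (0.457)^2 = 1.258133.
  rho(1) = 0.323454 / 1.258133 = 0.2571.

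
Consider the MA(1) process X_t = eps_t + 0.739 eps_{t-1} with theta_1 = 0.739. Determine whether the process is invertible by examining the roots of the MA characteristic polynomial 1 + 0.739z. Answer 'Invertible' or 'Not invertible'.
\text{Invertible}

The MA(q) characteristic polynomial is P(z) = 1 + 0.739z.
Invertibility requires all roots to lie outside the unit circle, i.e. |z| > 1 for every root.
This is linear in z: 1 + (0.739) z = 0  =>  z = -1/(0.739) = -1.35318,  |z| = 1.35318.
Moduli of all roots: 1.3532.
All moduli strictly greater than 1? Yes.
Verdict: Invertible.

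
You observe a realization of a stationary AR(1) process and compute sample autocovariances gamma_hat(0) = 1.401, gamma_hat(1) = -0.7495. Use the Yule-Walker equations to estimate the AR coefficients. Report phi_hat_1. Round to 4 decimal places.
\hat\phi_{1} = -0.5350

The Yule-Walker equations for an AR(p) process read, in matrix form,
  Gamma_p phi = r_p,   with   (Gamma_p)_{ij} = gamma(|i - j|),
                       (r_p)_i = gamma(i),   i,j = 1..p.
Substitute the sample gammas (Toeplitz matrix and right-hand side of size 1):
  Gamma_p = [[1.401]]
  r_p     = [-0.7495]
With p = 1 this is the single equation gamma(0) phi_1 = gamma(1):
  phi_hat_1 = gamma(1) / gamma(0) = -0.7495 / 1.401 = -0.5350.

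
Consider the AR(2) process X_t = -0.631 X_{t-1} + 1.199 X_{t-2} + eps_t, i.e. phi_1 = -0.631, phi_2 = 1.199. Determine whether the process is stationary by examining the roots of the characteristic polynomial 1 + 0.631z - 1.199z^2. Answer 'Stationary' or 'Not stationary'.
\text{Not stationary}

The AR(p) characteristic polynomial is P(z) = 1 + 0.631z - 1.199z^2.
Stationarity requires all roots to lie outside the unit circle, i.e. |z| > 1 for every root.
Set 1 + (0.631) z + (-1.199) z^2 = 0, i.e. a z^2 + b z + c = 0 with a = -1.199, b = 0.631, c = 1.
Discriminant D = b^2 - 4ac = (0.631)^2 - 4*(-1.199)*1 = 0.398161 - (-4.796) = 5.194161.
D >= 0, so the roots are real: z = (-b +/- sqrt(D)) / (2a) = (-0.631 +/- 2.27907) / (-2.398).
  z_1 = (-0.631 + 2.27907) / (-2.398) = -0.6873,   |z_1| = 0.6873.
  z_2 = (-0.631 - 2.27907) / (-2.398) = 1.2135,   |z_2| = 1.2135.
Moduli of all roots: 0.6873, 1.2135.
All moduli strictly greater than 1? No.
Verdict: Not stationary.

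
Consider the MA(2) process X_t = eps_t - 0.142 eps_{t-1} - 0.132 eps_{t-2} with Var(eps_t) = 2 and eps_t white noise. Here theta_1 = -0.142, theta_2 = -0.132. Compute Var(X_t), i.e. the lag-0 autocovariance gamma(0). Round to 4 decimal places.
\gamma(0) = 2.0752

For an MA(q) process X_t = eps_t + sum_i theta_i eps_{t-i} with
Var(eps_t) = sigma^2, the variance is
  gamma(0) = sigma^2 * (1 + sum_i theta_i^2).
  sum_i theta_i^2 = (-0.142)^2 + (-0.132)^2 = 0.020164 + 0.017424 = 0.037588.
  gamma(0) = 2 * (1 + 0.037588) = 2 * 1.037588 = 2.075176, which rounds to 2.0752.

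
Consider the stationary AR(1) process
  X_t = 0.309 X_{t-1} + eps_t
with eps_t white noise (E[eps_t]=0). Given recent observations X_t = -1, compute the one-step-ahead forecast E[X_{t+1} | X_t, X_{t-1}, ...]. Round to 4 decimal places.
E[X_{t+1} \mid \mathcal F_t] = -0.3090

For an AR(p) model X_t = c + sum_i phi_i X_{t-i} + eps_t, the
one-step-ahead conditional mean is
  E[X_{t+1} | X_t, ...] = c + sum_i phi_i X_{t+1-i}.
Substitute known values:
  E[X_{t+1} | ...] = (0.309) * (-1)
                   = -0.3090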